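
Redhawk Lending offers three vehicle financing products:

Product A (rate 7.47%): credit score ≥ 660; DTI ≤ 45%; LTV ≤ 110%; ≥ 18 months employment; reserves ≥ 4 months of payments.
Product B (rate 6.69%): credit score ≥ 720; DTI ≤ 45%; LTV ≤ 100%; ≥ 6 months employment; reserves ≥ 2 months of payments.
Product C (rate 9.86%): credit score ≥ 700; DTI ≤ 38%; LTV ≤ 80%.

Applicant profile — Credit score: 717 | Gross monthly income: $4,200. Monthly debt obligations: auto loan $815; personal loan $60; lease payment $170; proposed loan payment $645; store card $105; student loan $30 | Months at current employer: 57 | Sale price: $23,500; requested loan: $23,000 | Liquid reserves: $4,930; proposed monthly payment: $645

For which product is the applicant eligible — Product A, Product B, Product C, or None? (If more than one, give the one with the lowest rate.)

Product A

Total debts = (815 + 60 + 170 + 645 + 105 + 30) = 1,825; DTI = 1,825/4,200 = 43.5%.
LTV = 23,000/23,500 = 97.9%.
Reserves = 4,930/645 = 7.6 months.
Product A: score 717 ≥ 660; DTI 43.5% ≤ 45%; LTV 97.9% ≤ 110%; employment 57 ≥ 18 mo; reserves 7.6 ≥ 4 mo → qualifies.
Product B: score 717 < 720; DTI 43.5% ≤ 45%; LTV 97.9% ≤ 100%; employment 57 ≥ 6 mo; reserves 7.6 ≥ 2 mo → does not qualify.
Product C: score 717 ≥ 700; DTI 43.5% > 38%; LTV 97.9% > 80% → does not qualify.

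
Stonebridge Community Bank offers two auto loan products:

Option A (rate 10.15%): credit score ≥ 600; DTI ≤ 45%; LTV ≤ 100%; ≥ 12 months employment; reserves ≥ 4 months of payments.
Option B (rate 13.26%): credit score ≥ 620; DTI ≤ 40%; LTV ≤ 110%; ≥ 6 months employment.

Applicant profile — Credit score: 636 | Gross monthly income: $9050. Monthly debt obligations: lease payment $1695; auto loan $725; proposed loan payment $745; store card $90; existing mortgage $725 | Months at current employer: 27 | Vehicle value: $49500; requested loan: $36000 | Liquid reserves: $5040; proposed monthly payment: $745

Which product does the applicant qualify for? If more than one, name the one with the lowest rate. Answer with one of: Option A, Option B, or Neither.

Option A

Total debts = (1,695 + 725 + 745 + 90 + 725) = 3,980; DTI = 3,980/9,050 = 44%.
LTV = 36,000/49,500 = 72.7%.
Reserves = 5,040/745 = 6.8 months.
Option A: score 636 ≥ 600; DTI 44% ≤ 45%; LTV 72.7% ≤ 100%; employment 27 ≥ 12 mo; reserves 6.8 ≥ 4 mo → qualifies.
Option B: score 636 ≥ 620; DTI 44% > 40%; LTV 72.7% ≤ 110%; employment 27 ≥ 6 mo → does not qualify.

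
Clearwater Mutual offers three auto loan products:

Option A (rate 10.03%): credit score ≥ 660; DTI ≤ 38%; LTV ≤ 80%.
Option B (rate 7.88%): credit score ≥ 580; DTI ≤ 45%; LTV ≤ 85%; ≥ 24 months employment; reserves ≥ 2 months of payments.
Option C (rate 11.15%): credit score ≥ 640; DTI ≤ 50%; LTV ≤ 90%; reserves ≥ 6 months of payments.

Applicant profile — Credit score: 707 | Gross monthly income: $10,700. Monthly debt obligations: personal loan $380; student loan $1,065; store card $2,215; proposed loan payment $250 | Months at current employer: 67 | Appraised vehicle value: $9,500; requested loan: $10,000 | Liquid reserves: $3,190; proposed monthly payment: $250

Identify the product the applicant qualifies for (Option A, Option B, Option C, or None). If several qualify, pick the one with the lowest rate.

None

Total debts = (380 + 1,065 + 2,215 + 250) = 3,910; DTI = 3,910/10,700 = 36.5%.
LTV = 10,000/9,500 = 105.3%.
Reserves = 3,190/250 = 12.8 months.
Option A: score 707 ≥ 660; DTI 36.5% ≤ 38%; LTV 105.3% > 80% → does not qualify.
Option B: score 707 ≥ 580; DTI 36.5% ≤ 45%; LTV 105.3% > 85%; employment 67 ≥ 24 mo; reserves 12.8 ≥ 2 mo → does not qualify.
Option C: score 707 ≥ 640; DTI 36.5% ≤ 50%; LTV 105.3% > 90%; reserves 12.8 ≥ 6 mo → does not qualify.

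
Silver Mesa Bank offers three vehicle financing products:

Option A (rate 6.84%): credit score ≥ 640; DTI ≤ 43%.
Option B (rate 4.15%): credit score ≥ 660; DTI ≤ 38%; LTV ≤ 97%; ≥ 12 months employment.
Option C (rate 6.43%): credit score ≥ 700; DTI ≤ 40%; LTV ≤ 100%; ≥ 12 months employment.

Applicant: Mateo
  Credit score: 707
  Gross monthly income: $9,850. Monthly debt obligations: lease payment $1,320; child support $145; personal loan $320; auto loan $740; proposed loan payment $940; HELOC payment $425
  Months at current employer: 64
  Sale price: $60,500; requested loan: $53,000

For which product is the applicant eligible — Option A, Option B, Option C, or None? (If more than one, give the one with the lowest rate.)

Option C

Total debts = (1,320 + 145 + 320 + 740 + 940 + 425) = 3,890; DTI = 3,890/9,850 = 39.5%.
LTV = 53,000/60,500 = 87.6%.
Option A: score 707 ≥ 640; DTI 39.5% ≤ 43% → qualifies.
Option B: score 707 ≥ 660; DTI 39.5% > 38%; LTV 87.6% ≤ 97%; employment 64 ≥ 12 mo → does not qualify.
Option C: score 707 ≥ 700; DTI 39.5% ≤ 40%; LTV 87.6% ≤ 100%; employment 64 ≥ 12 mo → qualifies.
Qualifying: Option A, Option C. Lowest rate is 6.43% → Option C.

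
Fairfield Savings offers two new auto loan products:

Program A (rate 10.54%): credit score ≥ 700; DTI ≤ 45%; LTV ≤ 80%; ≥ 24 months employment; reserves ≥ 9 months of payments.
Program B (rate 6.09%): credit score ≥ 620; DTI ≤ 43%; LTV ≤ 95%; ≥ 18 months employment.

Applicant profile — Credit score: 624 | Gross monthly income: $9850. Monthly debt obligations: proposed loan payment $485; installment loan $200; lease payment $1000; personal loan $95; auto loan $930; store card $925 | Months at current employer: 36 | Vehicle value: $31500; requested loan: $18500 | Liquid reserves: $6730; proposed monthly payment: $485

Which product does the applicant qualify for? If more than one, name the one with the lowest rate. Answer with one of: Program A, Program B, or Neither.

Total debts = (485 + 200 + 1,000 + 95 + 930 + 925) = 3,635; DTI = 3,635/9,850 = 36.9%.
LTV = 18,500/31,500 = 58.7%.
Reserves = 6,730/485 = 13.9 months.
Program A: score 624 < 700; DTI 36.9% ≤ 45%; LTV 58.7% ≤ 80%; employment 36 ≥ 24 mo; reserves 13.9 ≥ 9 mo → does not qualify.
Program B: score 624 ≥ 620; DTI 36.9% ≤ 43%; LTV 58.7% ≤ 95%; employment 36 ≥ 18 mo → qualifies.

Program B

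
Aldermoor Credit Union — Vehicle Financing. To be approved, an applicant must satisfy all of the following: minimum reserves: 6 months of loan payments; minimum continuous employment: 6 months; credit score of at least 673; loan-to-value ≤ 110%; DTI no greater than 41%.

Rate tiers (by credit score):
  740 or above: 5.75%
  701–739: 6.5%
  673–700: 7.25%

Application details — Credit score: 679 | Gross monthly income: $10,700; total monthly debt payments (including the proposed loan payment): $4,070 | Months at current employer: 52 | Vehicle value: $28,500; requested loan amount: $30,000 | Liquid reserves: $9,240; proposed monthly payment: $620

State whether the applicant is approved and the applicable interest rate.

Credit score 679 ≥ 673 (meets minimum)
DTI: 4,070 ÷ 10,700 = 38%, within the 41% cap
Employment 52 ≥ 6 months
LTV = 30,000/28,500 = 105.3% ≤ 110%
Liquid reserves cover 9,240/620 = 14.9 months — ≥ 6 required
All requirements met. Score 679 falls in the 673–700 tier → 7.25%.

Approved at 7.25%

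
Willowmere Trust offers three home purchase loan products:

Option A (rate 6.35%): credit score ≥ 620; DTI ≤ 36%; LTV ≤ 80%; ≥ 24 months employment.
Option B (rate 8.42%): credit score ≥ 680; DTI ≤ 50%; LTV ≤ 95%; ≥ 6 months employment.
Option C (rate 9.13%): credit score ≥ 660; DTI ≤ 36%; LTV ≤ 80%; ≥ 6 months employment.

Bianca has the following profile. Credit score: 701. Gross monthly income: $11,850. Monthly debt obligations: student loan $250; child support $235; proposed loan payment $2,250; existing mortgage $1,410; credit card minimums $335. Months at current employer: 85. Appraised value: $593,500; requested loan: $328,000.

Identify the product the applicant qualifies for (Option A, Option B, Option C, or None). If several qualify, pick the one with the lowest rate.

Total debts = (250 + 235 + 2,250 + 1,410 + 335) = 4,480; DTI = 4,480/11,850 = 37.8%.
LTV = 328,000/593,500 = 55.3%.
Option A: score 701 ≥ 620; DTI 37.8% > 36%; LTV 55.3% ≤ 80%; employment 85 ≥ 24 mo → does not qualify.
Option B: score 701 ≥ 680; DTI 37.8% ≤ 50%; LTV 55.3% ≤ 95%; employment 85 ≥ 6 mo → qualifies.
Option C: score 701 ≥ 660; DTI 37.8% > 36%; LTV 55.3% ≤ 80%; employment 85 ≥ 6 mo → does not qualify.

Option B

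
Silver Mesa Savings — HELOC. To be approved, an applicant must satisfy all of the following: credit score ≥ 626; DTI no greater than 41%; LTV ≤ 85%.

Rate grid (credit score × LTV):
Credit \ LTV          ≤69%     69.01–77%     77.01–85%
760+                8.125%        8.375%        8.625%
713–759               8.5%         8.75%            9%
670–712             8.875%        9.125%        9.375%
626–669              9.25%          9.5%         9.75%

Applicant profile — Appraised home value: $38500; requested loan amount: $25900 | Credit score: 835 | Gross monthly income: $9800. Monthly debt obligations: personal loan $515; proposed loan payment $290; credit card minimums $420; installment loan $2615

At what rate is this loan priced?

8.125%

Credit score 835 ≥ 626; Total monthly debts = (515 + 290 + 420 + 2,615) = 3,840. DTI = 3,840/9,800 = 39.2% ≤ 41%
LTV: 25,900 ÷ 38,500 = 67.3%, within 85% cap
Score 835 is in the 760+ band; LTV 67.3% is in the ≤69% band → 8.125%.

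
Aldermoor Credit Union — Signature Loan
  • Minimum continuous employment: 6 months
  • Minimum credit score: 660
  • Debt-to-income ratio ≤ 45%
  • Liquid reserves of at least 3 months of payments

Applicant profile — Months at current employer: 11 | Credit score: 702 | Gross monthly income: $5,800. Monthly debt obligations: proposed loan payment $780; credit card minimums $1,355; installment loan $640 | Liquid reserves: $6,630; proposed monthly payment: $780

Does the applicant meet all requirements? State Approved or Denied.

Denied

Employment 11 ≥ 6 months
Credit score 702 ≥ 660 (meets)
Total monthly debts = (780 + 1,355 + 640) = 2,775. DTI: 2,775 ÷ 5,800 = 47.8%, exceeds the 45% cap
Reserves: 6,630 ÷ 780 = 8.5 months (meets 3-month minimum)
Fails on DTI.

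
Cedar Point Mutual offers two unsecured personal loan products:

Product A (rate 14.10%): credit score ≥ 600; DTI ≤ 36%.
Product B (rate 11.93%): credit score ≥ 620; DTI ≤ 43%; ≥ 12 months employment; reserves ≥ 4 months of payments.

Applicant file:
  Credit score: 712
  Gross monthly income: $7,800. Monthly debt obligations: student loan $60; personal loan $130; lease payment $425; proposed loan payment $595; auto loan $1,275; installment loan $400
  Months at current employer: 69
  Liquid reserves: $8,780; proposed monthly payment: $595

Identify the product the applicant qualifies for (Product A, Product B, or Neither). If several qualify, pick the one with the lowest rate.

Product B

Total debts = (60 + 130 + 425 + 595 + 1,275 + 400) = 2,885; DTI = 2,885/7,800 = 37%.
Reserves = 8,780/595 = 14.8 months.
Product A: score 712 ≥ 600; DTI 37% > 36% → does not qualify.
Product B: score 712 ≥ 620; DTI 37% ≤ 43%; employment 69 ≥ 12 mo; reserves 14.8 ≥ 4 mo → qualifies.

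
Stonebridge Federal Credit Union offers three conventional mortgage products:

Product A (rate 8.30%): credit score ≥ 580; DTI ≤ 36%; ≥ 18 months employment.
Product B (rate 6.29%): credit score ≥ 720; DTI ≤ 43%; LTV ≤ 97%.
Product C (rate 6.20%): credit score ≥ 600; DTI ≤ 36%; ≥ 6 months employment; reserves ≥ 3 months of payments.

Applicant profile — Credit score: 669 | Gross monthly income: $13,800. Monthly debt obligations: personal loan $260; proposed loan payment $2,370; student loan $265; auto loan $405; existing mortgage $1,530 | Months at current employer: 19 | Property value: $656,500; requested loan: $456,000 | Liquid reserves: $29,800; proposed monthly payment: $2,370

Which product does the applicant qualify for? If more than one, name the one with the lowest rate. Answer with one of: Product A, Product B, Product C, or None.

Product C

Total debts = (260 + 2,370 + 265 + 405 + 1,530) = 4,830; DTI = 4,830/13,800 = 35%.
LTV = 456,000/656,500 = 69.5%.
Reserves = 29,800/2,370 = 12.6 months.
Product A: score 669 ≥ 580; DTI 35% ≤ 36%; employment 19 ≥ 18 mo → qualifies.
Product B: score 669 < 720; DTI 35% ≤ 43%; LTV 69.5% ≤ 97% → does not qualify.
Product C: score 669 ≥ 600; DTI 35% ≤ 36%; employment 19 ≥ 6 mo; reserves 12.6 ≥ 3 mo → qualifies.
Qualifying: Product A, Product C. Lowest rate is 6.20% → Product C.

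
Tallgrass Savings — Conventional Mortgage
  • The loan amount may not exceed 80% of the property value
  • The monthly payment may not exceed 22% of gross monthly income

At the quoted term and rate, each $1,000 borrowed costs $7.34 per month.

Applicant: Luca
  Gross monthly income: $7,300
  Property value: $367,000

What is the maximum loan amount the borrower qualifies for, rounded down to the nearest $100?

$218,800

Payment cap: 22% × $7,300 = $1,606/month.
At $7.34 per $1,000, that supports 1,606/7.34 × 1,000 ≈ $218,801 → $218,800.
LTV cap: 80% × $367,000 = $293,600 → $293,600.
Binding constraint: payment-to-income.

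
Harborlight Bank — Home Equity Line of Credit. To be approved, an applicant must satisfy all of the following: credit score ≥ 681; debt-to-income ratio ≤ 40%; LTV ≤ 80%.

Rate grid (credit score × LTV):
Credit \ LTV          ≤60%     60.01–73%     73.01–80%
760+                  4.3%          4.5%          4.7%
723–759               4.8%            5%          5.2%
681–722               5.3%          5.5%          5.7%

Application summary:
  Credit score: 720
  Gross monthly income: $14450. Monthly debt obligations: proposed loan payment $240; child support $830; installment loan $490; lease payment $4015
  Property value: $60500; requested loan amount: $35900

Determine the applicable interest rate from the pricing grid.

Credit score 720 ≥ 681; Total monthly debts = (240 + 830 + 490 + 4,015) = 5,575. DTI: 5,575 ÷ 14,450 = 38.6%, within the 40% cap
Loan-to-value = 35,900/60,500 = 59.3% — pass (80% max)
Credit 720 → row 681–722; LTV 59.3% → column ≤60%. Grid cell → 5.3%.

5.3%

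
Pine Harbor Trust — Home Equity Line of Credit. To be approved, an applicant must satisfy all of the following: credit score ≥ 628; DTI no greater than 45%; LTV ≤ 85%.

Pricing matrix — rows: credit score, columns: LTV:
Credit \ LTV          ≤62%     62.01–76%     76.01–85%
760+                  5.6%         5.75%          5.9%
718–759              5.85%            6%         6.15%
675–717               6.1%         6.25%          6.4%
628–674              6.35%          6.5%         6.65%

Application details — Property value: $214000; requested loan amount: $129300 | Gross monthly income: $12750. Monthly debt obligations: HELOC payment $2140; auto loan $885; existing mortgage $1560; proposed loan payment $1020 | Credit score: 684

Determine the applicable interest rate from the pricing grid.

Credit score 684 ≥ 628; Total monthly debts = (2,140 + 885 + 1,560 + 1,020) = 5,605. Debt-to-income = 5,605/12,750 = 44% — meets 45% limit
LTV: 129,300 ÷ 214,000 = 60.4%, within 85% cap
Row: 684 falls in 675–717. Column: 60.4% falls in ≤62%. Rate = 6.1%.

6.1%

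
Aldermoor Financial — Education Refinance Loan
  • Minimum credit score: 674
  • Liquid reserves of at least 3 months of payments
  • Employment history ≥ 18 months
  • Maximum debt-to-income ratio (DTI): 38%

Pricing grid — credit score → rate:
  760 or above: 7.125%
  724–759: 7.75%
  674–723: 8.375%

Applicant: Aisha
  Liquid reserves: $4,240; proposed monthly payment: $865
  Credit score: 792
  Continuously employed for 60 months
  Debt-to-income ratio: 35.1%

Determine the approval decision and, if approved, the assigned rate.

Credit score 792 ≥ 674 (meets minimum)
Liquid reserves cover 4,240/865 = 4.9 months — ≥ 3 required
DTI 35.1% is within the 38% limit
Employment 60 ≥ 18 months
All requirements met. Score 792 falls in the 760 or above tier → 7.125%.

Approved at 7.125%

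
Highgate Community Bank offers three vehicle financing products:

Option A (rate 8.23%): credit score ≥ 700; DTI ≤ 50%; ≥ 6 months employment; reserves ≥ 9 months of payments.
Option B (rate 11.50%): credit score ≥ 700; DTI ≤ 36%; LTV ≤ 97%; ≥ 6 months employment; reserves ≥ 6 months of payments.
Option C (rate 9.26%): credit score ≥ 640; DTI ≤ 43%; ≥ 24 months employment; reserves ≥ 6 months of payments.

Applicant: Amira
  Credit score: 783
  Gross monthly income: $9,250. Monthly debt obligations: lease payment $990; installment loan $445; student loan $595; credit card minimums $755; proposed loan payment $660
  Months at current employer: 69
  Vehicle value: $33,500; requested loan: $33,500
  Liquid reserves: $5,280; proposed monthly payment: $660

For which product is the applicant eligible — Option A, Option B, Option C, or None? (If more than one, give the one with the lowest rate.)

Total debts = (990 + 445 + 595 + 755 + 660) = 3,445; DTI = 3,445/9,250 = 37.2%.
LTV = 33,500/33,500 = 100%.
Reserves = 5,280/660 = 8.0 months.
Option A: score 783 ≥ 700; DTI 37.2% ≤ 50%; employment 69 ≥ 6 mo; reserves 8.0 < 9 mo → does not qualify.
Option B: score 783 ≥ 700; DTI 37.2% > 36%; LTV 100% > 97%; employment 69 ≥ 6 mo; reserves 8.0 ≥ 6 mo → does not qualify.
Option C: score 783 ≥ 640; DTI 37.2% ≤ 43%; employment 69 ≥ 24 mo; reserves 8.0 ≥ 6 mo → qualifies.

Option C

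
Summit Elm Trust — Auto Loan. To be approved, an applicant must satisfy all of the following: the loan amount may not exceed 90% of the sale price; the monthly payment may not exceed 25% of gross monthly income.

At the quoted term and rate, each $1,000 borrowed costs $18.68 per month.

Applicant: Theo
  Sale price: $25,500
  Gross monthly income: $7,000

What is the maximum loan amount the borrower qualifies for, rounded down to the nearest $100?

Payment cap: 25% × $7,000 = $1,750/month.
At $18.68 per $1,000, that supports 1,750/18.68 × 1,000 ≈ $93,683 → $93,600.
LTV cap: 90% × $25,500 = $22,950 → $22,900.
Binding constraint: loan-to-value.

$22,900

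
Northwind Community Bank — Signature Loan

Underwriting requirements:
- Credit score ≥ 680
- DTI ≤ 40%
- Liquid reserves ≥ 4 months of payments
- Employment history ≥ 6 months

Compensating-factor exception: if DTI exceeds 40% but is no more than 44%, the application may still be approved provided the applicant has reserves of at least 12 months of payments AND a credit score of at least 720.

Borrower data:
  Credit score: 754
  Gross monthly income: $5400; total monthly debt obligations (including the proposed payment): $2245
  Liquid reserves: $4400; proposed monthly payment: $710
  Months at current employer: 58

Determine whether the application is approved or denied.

Credit score 754 ≥ 680 (meets base)
DTI = 2,245/5,400 = 41.6% > 40% — standard DTI limit exceeded.
Reserves = 4,400/710 = 6.2 months ≥ 4
Employment 58 ≥ 6 months
41.6% falls in the override range (40%–44%), so the compensating-factor test applies.
Reserves 6.2 < 12 months; credit score 754 ≥ 720.
Compensating-factor requirement not fully met.

Denied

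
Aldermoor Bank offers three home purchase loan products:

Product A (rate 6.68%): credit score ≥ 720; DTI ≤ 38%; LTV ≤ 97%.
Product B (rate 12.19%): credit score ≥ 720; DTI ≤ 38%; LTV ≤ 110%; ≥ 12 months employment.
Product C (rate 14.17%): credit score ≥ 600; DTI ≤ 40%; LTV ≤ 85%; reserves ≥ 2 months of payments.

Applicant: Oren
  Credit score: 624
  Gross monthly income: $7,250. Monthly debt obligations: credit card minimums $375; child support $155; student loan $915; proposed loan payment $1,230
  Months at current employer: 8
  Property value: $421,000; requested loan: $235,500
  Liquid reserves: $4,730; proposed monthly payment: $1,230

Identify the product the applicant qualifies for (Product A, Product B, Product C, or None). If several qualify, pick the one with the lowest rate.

Product C

Total debts = (375 + 155 + 915 + 1,230) = 2,675; DTI = 2,675/7,250 = 36.9%.
LTV = 235,500/421,000 = 55.9%.
Reserves = 4,730/1,230 = 3.8 months.
Product A: score 624 < 720; DTI 36.9% ≤ 38%; LTV 55.9% ≤ 97% → does not qualify.
Product B: score 624 < 720; DTI 36.9% ≤ 38%; LTV 55.9% ≤ 110%; employment 8 < 12 mo → does not qualify.
Product C: score 624 ≥ 600; DTI 36.9% ≤ 40%; LTV 55.9% ≤ 85%; reserves 3.8 ≥ 2 mo → qualifies.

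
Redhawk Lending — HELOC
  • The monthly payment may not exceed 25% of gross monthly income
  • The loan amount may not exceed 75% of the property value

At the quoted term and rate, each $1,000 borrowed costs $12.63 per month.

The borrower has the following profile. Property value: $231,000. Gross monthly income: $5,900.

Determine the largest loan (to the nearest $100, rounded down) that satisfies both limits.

$116,700

Payment cap: 25% × $5,900 = $1,475/month.
At $12.63 per $1,000, that supports 1,475/12.63 × 1,000 ≈ $116,785 → $116,700.
LTV cap: 75% × $231,000 = $173,250 → $173,200.
Binding constraint: payment-to-income.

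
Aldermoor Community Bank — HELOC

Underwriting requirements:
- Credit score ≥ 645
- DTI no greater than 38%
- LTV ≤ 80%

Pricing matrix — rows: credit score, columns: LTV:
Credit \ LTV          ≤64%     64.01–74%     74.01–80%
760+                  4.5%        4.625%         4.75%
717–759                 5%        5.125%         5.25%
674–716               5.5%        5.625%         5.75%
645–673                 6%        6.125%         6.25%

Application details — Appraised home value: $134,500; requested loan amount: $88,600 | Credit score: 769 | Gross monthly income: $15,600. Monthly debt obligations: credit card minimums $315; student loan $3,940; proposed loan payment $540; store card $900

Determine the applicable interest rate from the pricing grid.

Credit score 769 ≥ 645; Total monthly debts = (315 + 3,940 + 540 + 900) = 5,695. Debt-to-income = 5,695/15,600 = 36.5% — meets 38% limit
LTV = 88,600/134,500 = 65.9% ≤ 80%
Credit 769 → row 760+; LTV 65.9% → column 64.01–74%. Grid cell → 4.625%.

4.625%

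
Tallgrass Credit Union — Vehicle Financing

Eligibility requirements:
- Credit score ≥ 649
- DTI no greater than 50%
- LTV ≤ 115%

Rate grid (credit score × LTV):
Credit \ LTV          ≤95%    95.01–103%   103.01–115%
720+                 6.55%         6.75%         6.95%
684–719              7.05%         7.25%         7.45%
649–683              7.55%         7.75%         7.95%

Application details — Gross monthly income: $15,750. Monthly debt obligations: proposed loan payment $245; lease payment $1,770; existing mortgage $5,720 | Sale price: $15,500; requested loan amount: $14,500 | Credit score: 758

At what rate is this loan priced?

Credit score 758 ≥ 649; Total monthly debts = (245 + 1,770 + 5,720) = 7,735. DTI: 7,735 ÷ 15,750 = 49.1%, within the 50% cap
LTV = 14,500/15,500 = 93.5% ≤ 115%
Score 758 is in the 720+ band; LTV 93.5% is in the ≤95% band → 6.55%.

6.55%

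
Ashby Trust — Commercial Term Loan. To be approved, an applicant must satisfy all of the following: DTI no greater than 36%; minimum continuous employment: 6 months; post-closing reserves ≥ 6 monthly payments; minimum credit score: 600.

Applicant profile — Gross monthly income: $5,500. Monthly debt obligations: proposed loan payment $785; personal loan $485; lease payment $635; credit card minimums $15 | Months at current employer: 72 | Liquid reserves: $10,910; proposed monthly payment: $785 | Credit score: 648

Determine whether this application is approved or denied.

Approved

Total monthly debts = (785 + 485 + 635 + 15) = 1,920. DTI: 1,920 ÷ 5,500 = 34.9%, within the 36% cap
Employment 72 ≥ 6 months
Reserves = 10,910/785 = 13.9 months ≥ 6
Credit score 648 ≥ 600 (meets)
All criteria satisfied.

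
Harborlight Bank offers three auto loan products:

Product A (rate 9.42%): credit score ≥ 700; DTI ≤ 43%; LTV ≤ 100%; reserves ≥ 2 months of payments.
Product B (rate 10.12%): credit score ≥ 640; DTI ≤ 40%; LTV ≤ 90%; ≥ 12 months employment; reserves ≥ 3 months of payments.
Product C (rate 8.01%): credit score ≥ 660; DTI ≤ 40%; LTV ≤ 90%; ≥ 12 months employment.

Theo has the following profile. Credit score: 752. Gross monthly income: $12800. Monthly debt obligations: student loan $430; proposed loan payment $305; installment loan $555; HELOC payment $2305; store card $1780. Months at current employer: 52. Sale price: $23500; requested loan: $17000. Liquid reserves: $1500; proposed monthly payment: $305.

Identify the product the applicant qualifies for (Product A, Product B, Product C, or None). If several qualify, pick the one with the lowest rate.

Product A

Total debts = (430 + 305 + 555 + 2,305 + 1,780) = 5,375; DTI = 5,375/12,800 = 42%.
LTV = 17,000/23,500 = 72.3%.
Reserves = 1,500/305 = 4.9 months.
Product A: score 752 ≥ 700; DTI 42% ≤ 43%; LTV 72.3% ≤ 100%; reserves 4.9 ≥ 2 mo → qualifies.
Product B: score 752 ≥ 640; DTI 42% > 40%; LTV 72.3% ≤ 90%; employment 52 ≥ 12 mo; reserves 4.9 ≥ 3 mo → does not qualify.
Product C: score 752 ≥ 660; DTI 42% > 40%; LTV 72.3% ≤ 90%; employment 52 ≥ 12 mo → does not qualify.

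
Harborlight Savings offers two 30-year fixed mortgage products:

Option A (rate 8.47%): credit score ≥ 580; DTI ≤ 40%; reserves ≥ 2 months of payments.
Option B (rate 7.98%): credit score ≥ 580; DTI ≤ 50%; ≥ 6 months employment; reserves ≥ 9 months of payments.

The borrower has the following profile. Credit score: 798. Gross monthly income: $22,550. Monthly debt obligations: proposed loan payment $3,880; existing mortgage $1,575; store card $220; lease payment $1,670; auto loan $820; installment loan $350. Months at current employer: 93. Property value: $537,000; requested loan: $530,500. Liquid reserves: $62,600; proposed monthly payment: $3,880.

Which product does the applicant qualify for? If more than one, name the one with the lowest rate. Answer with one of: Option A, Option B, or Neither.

Total debts = (3,880 + 1,575 + 220 + 1,670 + 820 + 350) = 8,515; DTI = 8,515/22,550 = 37.8%.
LTV = 530,500/537,000 = 98.8%.
Reserves = 62,600/3,880 = 16.1 months.
Option A: score 798 ≥ 580; DTI 37.8% ≤ 40%; reserves 16.1 ≥ 2 mo → qualifies.
Option B: score 798 ≥ 580; DTI 37.8% ≤ 50%; employment 93 ≥ 6 mo; reserves 16.1 ≥ 9 mo → qualifies.
Qualifying: Option A, Option B. Lowest rate is 7.98% → Option B.

Option B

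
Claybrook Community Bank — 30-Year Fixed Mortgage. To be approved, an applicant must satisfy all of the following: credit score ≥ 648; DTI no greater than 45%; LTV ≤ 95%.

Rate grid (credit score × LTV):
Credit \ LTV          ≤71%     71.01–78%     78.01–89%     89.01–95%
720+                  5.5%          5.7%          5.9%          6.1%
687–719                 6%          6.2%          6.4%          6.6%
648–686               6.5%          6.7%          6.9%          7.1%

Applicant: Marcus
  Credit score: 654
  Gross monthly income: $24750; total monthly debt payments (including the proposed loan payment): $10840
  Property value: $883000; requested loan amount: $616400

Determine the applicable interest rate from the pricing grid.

6.5%

Credit score 654 ≥ 648; Debt-to-income = 10,840/24,750 = 43.8% — meets 45% limit
Loan-to-value = 616,400/883,000 = 69.8% — pass (95% max)
Row: 654 falls in 648–686. Column: 69.8% falls in ≤71%. Rate = 6.5%.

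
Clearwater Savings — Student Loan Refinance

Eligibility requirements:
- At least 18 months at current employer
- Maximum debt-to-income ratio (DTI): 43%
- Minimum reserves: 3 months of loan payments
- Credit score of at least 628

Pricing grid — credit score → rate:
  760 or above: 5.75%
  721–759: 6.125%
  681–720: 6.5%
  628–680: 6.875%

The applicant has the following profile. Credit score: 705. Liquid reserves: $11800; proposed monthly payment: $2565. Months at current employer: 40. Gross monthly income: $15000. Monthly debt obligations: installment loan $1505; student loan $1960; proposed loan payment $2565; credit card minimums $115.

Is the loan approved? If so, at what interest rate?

Approved at 6.5%

Credit score 705 ≥ 628 (meets minimum)
Total monthly debts = (1,505 + 1,960 + 2,565 + 115) = 6,145. Debt-to-income = 6,145/15,000 = 41% — meets 43% limit
Liquid reserves cover 11,800/2,565 = 4.6 months — ≥ 3 required
Employment 40 ≥ 18 months
All requirements met. Score 705 falls in the 681–720 tier → 6.5%.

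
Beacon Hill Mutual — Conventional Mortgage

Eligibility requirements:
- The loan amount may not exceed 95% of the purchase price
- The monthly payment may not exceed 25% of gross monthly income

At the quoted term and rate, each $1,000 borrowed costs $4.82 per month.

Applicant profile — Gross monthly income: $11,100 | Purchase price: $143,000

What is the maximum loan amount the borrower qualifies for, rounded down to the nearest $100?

$135,800

Payment cap: 25% × $11,100 = $2,775/month.
At $4.82 per $1,000, that supports 2,775/4.82 × 1,000 ≈ $575,726 → $575,700.
LTV cap: 95% × $143,000 = $135,850 → $135,800.
Binding constraint: loan-to-value.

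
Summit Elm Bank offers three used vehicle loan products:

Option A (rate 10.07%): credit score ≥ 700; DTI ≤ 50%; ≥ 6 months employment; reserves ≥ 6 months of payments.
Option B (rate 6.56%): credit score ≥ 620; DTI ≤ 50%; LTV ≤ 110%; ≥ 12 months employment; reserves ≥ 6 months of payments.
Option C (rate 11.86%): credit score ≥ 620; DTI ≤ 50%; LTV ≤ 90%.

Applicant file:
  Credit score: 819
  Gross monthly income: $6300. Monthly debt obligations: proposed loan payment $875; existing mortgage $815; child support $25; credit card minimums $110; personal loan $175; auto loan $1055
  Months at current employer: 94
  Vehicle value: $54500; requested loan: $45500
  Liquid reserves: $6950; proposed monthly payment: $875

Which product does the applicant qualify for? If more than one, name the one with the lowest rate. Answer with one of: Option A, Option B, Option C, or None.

Total debts = (875 + 815 + 25 + 110 + 175 + 1,055) = 3,055; DTI = 3,055/6,300 = 48.5%.
LTV = 45,500/54,500 = 83.5%.
Reserves = 6,950/875 = 7.9 months.
Option A: score 819 ≥ 700; DTI 48.5% ≤ 50%; employment 94 ≥ 6 mo; reserves 7.9 ≥ 6 mo → qualifies.
Option B: score 819 ≥ 620; DTI 48.5% ≤ 50%; LTV 83.5% ≤ 110%; employment 94 ≥ 12 mo; reserves 7.9 ≥ 6 mo → qualifies.
Option C: score 819 ≥ 620; DTI 48.5% ≤ 50%; LTV 83.5% ≤ 90% → qualifies.
Qualifying: Option A, Option B, Option C. Lowest rate is 6.56% → Option B.

Option B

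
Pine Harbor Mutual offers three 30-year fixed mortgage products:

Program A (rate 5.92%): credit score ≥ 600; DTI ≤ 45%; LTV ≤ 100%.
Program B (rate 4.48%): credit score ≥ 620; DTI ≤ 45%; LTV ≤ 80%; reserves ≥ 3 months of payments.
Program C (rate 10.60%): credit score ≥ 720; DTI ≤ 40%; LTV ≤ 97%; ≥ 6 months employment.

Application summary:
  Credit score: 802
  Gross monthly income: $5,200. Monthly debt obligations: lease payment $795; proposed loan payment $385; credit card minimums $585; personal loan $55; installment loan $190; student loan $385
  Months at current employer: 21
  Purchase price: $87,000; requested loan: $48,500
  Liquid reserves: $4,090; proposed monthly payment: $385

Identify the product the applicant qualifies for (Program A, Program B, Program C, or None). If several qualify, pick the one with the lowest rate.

Total debts = (795 + 385 + 585 + 55 + 190 + 385) = 2,395; DTI = 2,395/5,200 = 46.1%.
LTV = 48,500/87,000 = 55.7%.
Reserves = 4,090/385 = 10.6 months.
Program A: score 802 ≥ 600; DTI 46.1% > 45%; LTV 55.7% ≤ 100% → does not qualify.
Program B: score 802 ≥ 620; DTI 46.1% > 45%; LTV 55.7% ≤ 80%; reserves 10.6 ≥ 3 mo → does not qualify.
Program C: score 802 ≥ 720; DTI 46.1% > 40%; LTV 55.7% ≤ 97%; employment 21 ≥ 6 mo → does not qualify.

None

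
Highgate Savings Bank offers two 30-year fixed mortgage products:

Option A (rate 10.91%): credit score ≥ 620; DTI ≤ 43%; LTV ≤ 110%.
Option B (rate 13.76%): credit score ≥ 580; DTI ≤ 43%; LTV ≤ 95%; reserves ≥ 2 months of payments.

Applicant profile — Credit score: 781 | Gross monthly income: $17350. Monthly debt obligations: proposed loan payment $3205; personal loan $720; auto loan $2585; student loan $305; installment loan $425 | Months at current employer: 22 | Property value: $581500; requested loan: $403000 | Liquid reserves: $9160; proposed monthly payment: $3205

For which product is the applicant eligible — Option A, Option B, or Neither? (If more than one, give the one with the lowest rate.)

Option A

Total debts = (3,205 + 720 + 2,585 + 305 + 425) = 7,240; DTI = 7,240/17,350 = 41.7%.
LTV = 403,000/581,500 = 69.3%.
Reserves = 9,160/3,205 = 2.9 months.
Option A: score 781 ≥ 620; DTI 41.7% ≤ 43%; LTV 69.3% ≤ 110% → qualifies.
Option B: score 781 ≥ 580; DTI 41.7% ≤ 43%; LTV 69.3% ≤ 95%; reserves 2.9 ≥ 2 mo → qualifies.
Qualifying: Option A, Option B. Lowest rate is 10.91% → Option A.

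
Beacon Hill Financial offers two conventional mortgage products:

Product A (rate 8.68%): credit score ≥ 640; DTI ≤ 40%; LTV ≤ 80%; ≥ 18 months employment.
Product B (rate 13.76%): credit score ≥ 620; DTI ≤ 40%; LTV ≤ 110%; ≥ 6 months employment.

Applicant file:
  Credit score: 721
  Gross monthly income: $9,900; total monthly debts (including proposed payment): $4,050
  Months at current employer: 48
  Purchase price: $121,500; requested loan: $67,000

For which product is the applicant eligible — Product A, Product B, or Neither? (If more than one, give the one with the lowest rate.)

Neither

DTI = 4,050/9,900 = 40.9%.
LTV = 67,000/121,500 = 55.1%.
Product A: score 721 ≥ 640; DTI 40.9% > 40%; LTV 55.1% ≤ 80%; employment 48 ≥ 18 mo → does not qualify.
Product B: score 721 ≥ 620; DTI 40.9% > 40%; LTV 55.1% ≤ 110%; employment 48 ≥ 6 mo → does not qualify.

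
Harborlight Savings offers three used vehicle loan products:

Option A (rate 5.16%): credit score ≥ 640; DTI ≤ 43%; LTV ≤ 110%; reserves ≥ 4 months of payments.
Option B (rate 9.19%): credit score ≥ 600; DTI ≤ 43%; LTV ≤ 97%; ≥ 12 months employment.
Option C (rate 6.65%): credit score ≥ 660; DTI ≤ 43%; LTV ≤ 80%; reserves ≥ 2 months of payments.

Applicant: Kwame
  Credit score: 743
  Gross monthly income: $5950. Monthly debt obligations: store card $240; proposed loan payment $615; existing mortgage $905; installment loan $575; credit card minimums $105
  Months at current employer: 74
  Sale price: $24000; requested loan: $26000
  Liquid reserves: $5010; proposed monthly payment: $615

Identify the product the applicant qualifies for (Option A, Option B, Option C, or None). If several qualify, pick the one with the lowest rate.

Option A

Total debts = (240 + 615 + 905 + 575 + 105) = 2,440; DTI = 2,440/5,950 = 41%.
LTV = 26,000/24,000 = 108.3%.
Reserves = 5,010/615 = 8.1 months.
Option A: score 743 ≥ 640; DTI 41% ≤ 43%; LTV 108.3% ≤ 110%; reserves 8.1 ≥ 4 mo → qualifies.
Option B: score 743 ≥ 600; DTI 41% ≤ 43%; LTV 108.3% > 97%; employment 74 ≥ 12 mo → does not qualify.
Option C: score 743 ≥ 660; DTI 41% ≤ 43%; LTV 108.3% > 80%; reserves 8.1 ≥ 2 mo → does not qualify.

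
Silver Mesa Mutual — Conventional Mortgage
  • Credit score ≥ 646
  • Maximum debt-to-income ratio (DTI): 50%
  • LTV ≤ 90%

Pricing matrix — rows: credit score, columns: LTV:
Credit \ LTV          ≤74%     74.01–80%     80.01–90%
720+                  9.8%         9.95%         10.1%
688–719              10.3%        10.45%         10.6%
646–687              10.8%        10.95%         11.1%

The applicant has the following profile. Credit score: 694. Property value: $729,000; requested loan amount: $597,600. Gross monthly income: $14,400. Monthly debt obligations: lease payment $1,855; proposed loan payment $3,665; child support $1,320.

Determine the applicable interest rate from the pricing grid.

10.6%

Credit score 694 ≥ 646; Total monthly debts = (1,855 + 3,665 + 1,320) = 6,840. DTI = 6,840/14,400 = 47.5% ≤ 50%
LTV: 597,600 ÷ 729,000 = 82%, within 90% cap
Credit 694 → row 688–719; LTV 82% → column 80.01–90%. Grid cell → 10.6%.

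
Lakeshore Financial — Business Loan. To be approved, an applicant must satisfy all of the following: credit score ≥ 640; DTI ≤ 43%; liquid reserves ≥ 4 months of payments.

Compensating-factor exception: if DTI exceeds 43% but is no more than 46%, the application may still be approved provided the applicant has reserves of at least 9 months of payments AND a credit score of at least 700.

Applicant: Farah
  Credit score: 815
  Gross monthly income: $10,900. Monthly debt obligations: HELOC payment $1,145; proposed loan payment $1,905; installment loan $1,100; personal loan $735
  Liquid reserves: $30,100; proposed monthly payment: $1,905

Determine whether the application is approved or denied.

Credit score 815 ≥ 640 (meets base)
Total debts = (1,145 + 1,905 + 1,100 + 735) = 4,885. DTI: 4,885 ÷ 10,900 = 44.8%, over the 43% base limit.
Liquid reserves cover 30,100/1,905 = 15.8 months — ≥ 4 required
44.8% falls in the override range (43%–46%), so the compensating-factor test applies.
Override check — reserves: 15.8 mo (ok); score: 815 (ok).
Both compensating conditions met → exception applies.

Approved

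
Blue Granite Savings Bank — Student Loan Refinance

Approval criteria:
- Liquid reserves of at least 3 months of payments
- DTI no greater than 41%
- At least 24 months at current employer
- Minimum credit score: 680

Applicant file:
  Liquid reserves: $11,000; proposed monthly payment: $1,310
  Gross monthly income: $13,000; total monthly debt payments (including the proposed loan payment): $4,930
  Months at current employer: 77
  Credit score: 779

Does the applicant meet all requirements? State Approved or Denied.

Reserves: 11,000 ÷ 1,310 = 8.4 months (meets 3-month minimum)
Debt-to-income = 4,930/13,000 = 37.9% — meets 41% limit
Employment 77 ≥ 24 months
Credit score 779 ≥ 680 (meets)
All criteria satisfied.

Approved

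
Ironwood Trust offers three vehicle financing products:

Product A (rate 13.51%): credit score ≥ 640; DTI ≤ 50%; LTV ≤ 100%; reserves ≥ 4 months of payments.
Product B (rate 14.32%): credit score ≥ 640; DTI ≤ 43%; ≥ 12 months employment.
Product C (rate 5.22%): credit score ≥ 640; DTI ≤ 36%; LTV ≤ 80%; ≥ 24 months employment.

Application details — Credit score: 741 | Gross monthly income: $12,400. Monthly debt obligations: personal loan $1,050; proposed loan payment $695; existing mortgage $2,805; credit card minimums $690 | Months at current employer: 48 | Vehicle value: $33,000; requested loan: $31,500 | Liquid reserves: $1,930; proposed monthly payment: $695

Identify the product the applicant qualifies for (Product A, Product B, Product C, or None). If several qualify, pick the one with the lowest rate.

Product B

Total debts = (1,050 + 695 + 2,805 + 690) = 5,240; DTI = 5,240/12,400 = 42.3%.
LTV = 31,500/33,000 = 95.5%.
Reserves = 1,930/695 = 2.8 months.
Product A: score 741 ≥ 640; DTI 42.3% ≤ 50%; LTV 95.5% ≤ 100%; reserves 2.8 < 4 mo → does not qualify.
Product B: score 741 ≥ 640; DTI 42.3% ≤ 43%; employment 48 ≥ 12 mo → qualifies.
Product C: score 741 ≥ 640; DTI 42.3% > 36%; LTV 95.5% > 80%; employment 48 ≥ 24 mo → does not qualify.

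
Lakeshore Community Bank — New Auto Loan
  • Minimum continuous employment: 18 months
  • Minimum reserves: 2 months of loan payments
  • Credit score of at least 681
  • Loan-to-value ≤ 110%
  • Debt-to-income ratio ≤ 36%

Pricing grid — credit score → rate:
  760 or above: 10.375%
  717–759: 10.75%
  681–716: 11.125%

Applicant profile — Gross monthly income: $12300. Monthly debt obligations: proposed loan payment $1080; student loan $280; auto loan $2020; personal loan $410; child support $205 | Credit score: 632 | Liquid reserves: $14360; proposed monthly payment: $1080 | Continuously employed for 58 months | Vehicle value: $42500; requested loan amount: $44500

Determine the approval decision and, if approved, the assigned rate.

Credit score 632 < 681 (below minimum)
Employment 58 ≥ 18 months
Total monthly debts = (1,080 + 280 + 2,020 + 410 + 205) = 3,995. DTI = 3,995/12,300 = 32.5% ≤ 36%
LTV: 44,500 ÷ 42,500 = 104.7%, within 110% cap
Liquid reserves cover 14,360/1,080 = 13.3 months — ≥ 2 required
Not all requirements met → denied.

Denied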